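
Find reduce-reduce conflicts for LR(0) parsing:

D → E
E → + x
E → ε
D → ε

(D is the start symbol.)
Augment with D' → D and build the canonical LR(0) collection (I0 = CLOSURE({[D' → . D]}), then GOTO on every symbol after a dot until no new states appear). It has 5 states:
  I0: { [D → . E], [D → .], [D' → . D], [E → . + x], [E → .] }  — shift, 2 reduces
  I1: { [E → + . x] }  — shift
  I2: { [D' → D .] }  — accept
  I3: { [D → E .] }  — reduce
  I4: { [E → + x .] }  — reduce

I0 contains complete items [D → .], [E → .] — reduce-reduce conflict.

Answer: Yes — I0: [D → .] vs [E → .]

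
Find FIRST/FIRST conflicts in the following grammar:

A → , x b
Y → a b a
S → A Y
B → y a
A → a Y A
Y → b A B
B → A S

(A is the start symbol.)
No FIRST/FIRST conflicts.

A FIRST/FIRST conflict occurs when two productions N → α and N → β for the same non-terminal have FIRST(α) ∩ FIRST(β) ≠ ∅ (with ε ∈ FIRST of a nullable right-hand side, so two nullable alternatives also conflict).

FIRST sets of the non-terminals at (or reachable through a nullable prefix from) the front of some alternative:
  FIRST(A) = { ',', 'a' }

Productions for A:
  A → , x b: FIRST = { ',' }
  A → a Y A: FIRST = { 'a' }
Productions for Y:
  Y → a b a: FIRST = { 'a' }
  Y → b A B: FIRST = { 'b' }
Productions for B:
  B → y a: FIRST = { 'y' }
  B → A S: FIRST = { ',', 'a' }
S has only one production, so no FIRST/FIRST conflict is possible there.

All alternatives of each non-terminal have pairwise disjoint FIRST sets.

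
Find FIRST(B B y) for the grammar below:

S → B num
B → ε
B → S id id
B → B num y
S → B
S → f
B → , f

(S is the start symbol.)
FIRST sets of the non-terminals involved (from the grammar, by fixed-point iteration):
  FIRST(B) = { ',', 'f', 'id', 'num', ε }

To compute FIRST(B B y), process the symbols left to right:
Symbol B is a non-terminal. Add FIRST(B) \ {ε} = { ',', 'f', 'id', 'num' }
B is nullable (ε ∈ FIRST(B)), continue to the next symbol.
Symbol B is a non-terminal. Add FIRST(B) \ {ε} = { ',', 'f', 'id', 'num' }
B is nullable (ε ∈ FIRST(B)), continue to the next symbol.
Symbol y is a terminal. Add 'y' and stop.
FIRST(B B y) = { ',', 'f', 'id', 'num', 'y' }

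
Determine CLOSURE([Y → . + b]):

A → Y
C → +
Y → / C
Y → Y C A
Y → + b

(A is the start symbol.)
{ [Y → . + b] }

Start with: [Y → . + b]
The dot precedes the terminal '+', so nothing is added.

CLOSURE = { [Y → . + b] }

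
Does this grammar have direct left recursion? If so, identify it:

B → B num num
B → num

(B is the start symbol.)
Direct left recursion occurs when N → N α for some non-terminal N (the right-hand side begins with the left-hand side itself).

B → B num num: LEFT RECURSIVE (starts with B)
B → num: starts with num

The grammar has direct left recursion on: B.

Answer: Yes, B is left-recursive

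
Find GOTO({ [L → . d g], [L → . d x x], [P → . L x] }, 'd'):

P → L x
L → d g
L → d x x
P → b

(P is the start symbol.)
GOTO(I, 'd') = CLOSURE({ [A → αX.β] : [A → α.Xβ] ∈ I, X = 'd' })

Items with dot before 'd', with the dot advanced:
  [L → . d g] → [L → d . g]
  [L → . d x x] → [L → d . x x]
Closure adds nothing (no advanced item has the dot before a non-terminal).

GOTO = { [L → d . g], [L → d . x x] }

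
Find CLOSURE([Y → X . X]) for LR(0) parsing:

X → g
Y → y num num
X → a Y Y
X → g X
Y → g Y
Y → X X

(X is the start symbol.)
{ [X → . a Y Y], [X → . g X], [X → . g], [Y → X . X] }

To compute CLOSURE, for each item [A → α.Bβ] where B is a non-terminal, add [B → .γ] for all productions B → γ; repeat for the newly added items until nothing changes.

Start with: [Y → X . X]
  [Y → X . X] has the dot before X: add [X → . g], [X → . a Y Y], [X → . g X]
No further items can be added.

CLOSURE = { [X → . a Y Y], [X → . g X], [X → . g], [Y → X . X] }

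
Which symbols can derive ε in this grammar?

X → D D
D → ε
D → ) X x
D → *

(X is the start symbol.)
A non-terminal is nullable if it can derive ε (the empty string): either it has an ε-production, or it has a production whose right-hand side consists entirely of nullable non-terminals.

ε-productions: D → ε
So D is immediately nullable.
X → D D: every symbol on the right is nullable, so X is nullable too.
Every non-terminal is now nullable.
Nullable = { 'D', 'X' }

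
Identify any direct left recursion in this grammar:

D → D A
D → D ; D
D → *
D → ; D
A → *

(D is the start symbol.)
Yes, D is left-recursive

Direct left recursion occurs when N → N α for some non-terminal N (the right-hand side begins with the left-hand side itself).

D → D A: LEFT RECURSIVE (starts with D)
D → D ; D: LEFT RECURSIVE (starts with D)
D → *: starts with '*'
D → ; D: starts with ';'
A → *: starts with '*'

The grammar has direct left recursion on: D.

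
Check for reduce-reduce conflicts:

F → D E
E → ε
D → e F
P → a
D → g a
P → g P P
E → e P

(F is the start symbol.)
A reduce-reduce conflict occurs when an LR(0) state has two complete items [A → α .] and [B → β .] — both call for a reduction, and with no lookahead the parser cannot choose between them.

Augment with F' → F and build the canonical LR(0) collection (I0 = CLOSURE({[F' → . F]}), then GOTO on every symbol after a dot until no new states appear). It has 14 states:
  I0: { [D → . e F], [D → . g a], [F → . D E], [F' → . F] }  — shift
  I1: { [E → . e P], [E → .], [F → D . E] }  — shift, reduce
  I2: { [F' → F .] }  — accept
  I3: { [D → . e F], [D → . g a], [D → e . F], [F → . D E] }  — shift
  I4: { [D → g . a] }  — shift
  I5: { [D → g a .] }  — reduce
  I6: { [D → e F .] }  — reduce
  I7: { [F → D E .] }  — reduce
  I8: { [E → e . P], [P → . a], [P → . g P P] }  — shift
  I9: { [E → e P .] }  — reduce
  I10: { [P → a .] }  — reduce
  I11: { [P → . a], [P → . g P P], [P → g . P P] }  — shift
  I12: { [P → . a], [P → . g P P], [P → g P . P] }  — shift
  I13: { [P → g P P .] }  — reduce

No state contains more than one complete item.

Answer: No reduce-reduce conflicts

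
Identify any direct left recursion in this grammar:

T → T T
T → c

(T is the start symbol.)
Yes, T is left-recursive

Direct left recursion occurs when N → N α for some non-terminal N (the right-hand side begins with the left-hand side itself).

T → T T: LEFT RECURSIVE (starts with T)
T → c: starts with c

The grammar has direct left recursion on: T.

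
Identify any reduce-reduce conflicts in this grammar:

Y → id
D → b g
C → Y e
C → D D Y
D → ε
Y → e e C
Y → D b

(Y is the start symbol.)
Augment with Y' → Y and build the canonical LR(0) collection (I0 = CLOSURE({[Y' → . Y]}), then GOTO on every symbol after a dot until no new states appear). It has 16 states:
  I0: { [D → . b g], [D → .], [Y → . D b], [Y → . e e C], [Y → . id], [Y' → . Y] }  — shift, reduce
  I1: { [Y → D . b] }  — shift
  I2: { [Y' → Y .] }  — accept
  I3: { [D → b . g] }  — shift
  I4: { [Y → e . e C] }  — shift
  I5: { [Y → id .] }  — reduce
  I6: { [C → . D D Y], [C → . Y e], [D → . b g], [D → .], [Y → . D b], [Y → . e e C], [Y → . id], [Y → e e . C] }  — shift, reduce
  I7: { [Y → e e C .] }  — reduce
  I8: { [C → D . D Y], [D → . b g], [D → .], [Y → D . b] }  — shift, reduce
  I9: { [C → Y . e] }  — shift
  I10: { [C → Y e .] }  — reduce
  I11: { [C → D D . Y], [D → . b g], [D → .], [Y → . D b], [Y → . e e C], [Y → . id] }  — shift, reduce
  I12: { [D → b . g], [Y → D b .] }  — shift, reduce
  I13: { [D → b g .] }  — reduce
  I14: { [C → D D Y .] }  — reduce
  I15: { [Y → D b .] }  — reduce

No state contains more than one complete item.

Answer: No reduce-reduce conflicts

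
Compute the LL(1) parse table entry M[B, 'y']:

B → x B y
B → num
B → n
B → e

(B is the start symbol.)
Empty (error entry)

To find M[B, 'y'], we find productions for B where 'y' is in the predict set (PREDICT(N → α) = (FIRST(α) \ {ε}) ∪ (FOLLOW(N) if α ⇒* ε)).

B → x B y: PREDICT = { 'x' }
B → num: PREDICT = { 'num' }
B → n: PREDICT = { 'n' }
B → e: PREDICT = { 'e' }

M[B, 'y'] is empty (no production applies)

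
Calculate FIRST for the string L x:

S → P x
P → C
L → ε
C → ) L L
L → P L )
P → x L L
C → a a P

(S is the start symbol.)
FIRST sets of the non-terminals involved (from the grammar, by fixed-point iteration):
  FIRST(L) = { ')', 'a', 'x', ε }

To compute FIRST(L x), process the symbols left to right:
Symbol L is a non-terminal. Add FIRST(L) \ {ε} = { ')', 'a', 'x' }
L is nullable (ε ∈ FIRST(L)), continue to the next symbol.
Symbol x is a terminal. Add 'x' and stop.
FIRST(L x) = { ')', 'a', 'x' }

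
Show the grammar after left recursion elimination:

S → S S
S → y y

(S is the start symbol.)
S → y y S'
S' → S S'
S' → ε

S is directly left-recursive. The standard transformation for
  A → A α₁ | ... | A α_m | β₁ | ... | β_n
is
  A  → β₁ A' | ... | β_n A'
  A' → α₁ A' | ... | α_m A' | ε

S → y y becomes S → y y S'
S → S S becomes S' → S S'
Add S' → ε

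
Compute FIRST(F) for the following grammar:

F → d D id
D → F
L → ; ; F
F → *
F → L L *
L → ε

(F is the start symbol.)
{ '*', ';', 'd' }

FIRST sets of the other non-terminals involved (by the same procedure, iterated to a fixed point):
  FIRST(L) = { ';', ε }

From F → d D id:
  - d is a terminal: add 'd' and stop
From F → *:
  - '*' is a terminal: add '*' and stop
From F → L L *:
  - L is a non-terminal: add FIRST(L) \ {ε} = { ';' }
    L is nullable, so continue to the next symbol
  - L is a non-terminal: add FIRST(L) \ {ε} = { ';' }
    L is nullable, so continue to the next symbol
  - '*' is a terminal: add '*' and stop

Collecting: FIRST(F) = { '*', ';', 'd' }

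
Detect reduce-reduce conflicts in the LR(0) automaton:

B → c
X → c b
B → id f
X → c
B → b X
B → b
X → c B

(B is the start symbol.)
Yes — I9: [B → b .] vs [X → c b .]

Augment with B' → B and build the canonical LR(0) collection (I0 = CLOSURE({[B' → . B]}), then GOTO on every symbol after a dot until no new states appear). It has 10 states:
  I0: { [B → . b X], [B → . b], [B → . c], [B → . id f], [B' → . B] }  — shift
  I1: { [B' → B .] }  — accept
  I2: { [B → b . X], [B → b .], [X → . c B], [X → . c b], [X → . c] }  — shift, reduce
  I3: { [B → c .] }  — reduce
  I4: { [B → id . f] }  — shift
  I5: { [B → id f .] }  — reduce
  I6: { [B → b X .] }  — reduce
  I7: { [B → . b X], [B → . b], [B → . c], [B → . id f], [X → c . B], [X → c . b], [X → c .] }  — shift, reduce
  I8: { [X → c B .] }  — reduce
  I9: { [B → b . X], [B → b .], [X → . c B], [X → . c b], [X → . c], [X → c b .] }  — shift, 2 reduces

I9 contains complete items [B → b .], [X → c b .] — reduce-reduce conflict.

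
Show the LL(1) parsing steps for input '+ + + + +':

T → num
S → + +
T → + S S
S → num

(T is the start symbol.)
LL(1) parsing maintains a stack (initially the start symbol over $) and the input. At each step: if the stack top is a terminal, match it against the current input token; if it is a non-terminal N, replace it with the RHS of M[N, lookahead] (the unique production whose predict set contains the lookahead).

Stack is shown with the top on the left.

Stack    Input        Action
----------------------------
T $      + + + + + $  output T → + S S
+ S S $  + + + + + $  match '+'
S S $    + + + + $    output S → + +
+ + S $  + + + + $    match '+'
+ S $    + + + $      match '+'
S $      + + $        output S → + +
+ + $    + + $        match '+'
+ $      + $          match '+'
$        $            accept

The string is accepted.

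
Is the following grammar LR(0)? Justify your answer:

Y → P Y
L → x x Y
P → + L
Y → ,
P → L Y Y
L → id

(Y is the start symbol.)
Yes, the grammar is LR(0)

Augment with Y' → Y and build the canonical LR(0) collection (I0 = CLOSURE({[Y' → . Y]}), then GOTO on every symbol after a dot until no new states appear). It has 14 states:
  I0: { [L → . id], [L → . x x Y], [P → . + L], [P → . L Y Y], [Y → . ,], [Y → . P Y], [Y' → . Y] }  — shift
  I1: { [L → . id], [L → . x x Y], [P → + . L] }  — shift
  I2: { [Y → , .] }  — reduce
  I3: { [L → . id], [L → . x x Y], [P → . + L], [P → . L Y Y], [P → L . Y Y], [Y → . ,], [Y → . P Y] }  — shift
  I4: { [L → . id], [L → . x x Y], [P → . + L], [P → . L Y Y], [Y → . ,], [Y → . P Y], [Y → P . Y] }  — shift
  I5: { [Y' → Y .] }  — accept
  I6: { [L → id .] }  — reduce
  I7: { [L → x . x Y] }  — shift
  I8: { [L → . id], [L → . x x Y], [L → x x . Y], [P → . + L], [P → . L Y Y], [Y → . ,], [Y → . P Y] }  — shift
  I9: { [L → x x Y .] }  — reduce
  I10: { [Y → P Y .] }  — reduce
  I11: { [L → . id], [L → . x x Y], [P → . + L], [P → . L Y Y], [P → L Y . Y], [Y → . ,], [Y → . P Y] }  — shift
  I12: { [P → L Y Y .] }  — reduce
  I13: { [P → + L .] }  — reduce

Every state is either a pure shift/goto state or contains exactly one complete item and nothing to shift — no conflicts. The grammar is LR(0).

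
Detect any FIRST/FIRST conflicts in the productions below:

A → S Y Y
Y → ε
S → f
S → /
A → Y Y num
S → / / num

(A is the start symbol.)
A FIRST/FIRST conflict occurs when two productions N → α and N → β for the same non-terminal have FIRST(α) ∩ FIRST(β) ≠ ∅ (with ε ∈ FIRST of a nullable right-hand side, so two nullable alternatives also conflict).

FIRST sets of the non-terminals at (or reachable through a nullable prefix from) the front of some alternative:
  FIRST(S) = { '/', 'f' }
  FIRST(Y) = { ε }

Productions for A:
  A → S Y Y: FIRST = { '/', 'f' }
  A → Y Y num: FIRST = { 'num' }
Productions for S:
  S → f: FIRST = { 'f' }
  S → /: FIRST = { '/' }
  S → / / num: FIRST = { '/' }
Y has only one production, so no FIRST/FIRST conflict is possible there.

Conflict for S: S → / and S → / / num
  Overlap: { '/' }

Answer: Yes. S → '/' / S → '/' '/' num on { '/' }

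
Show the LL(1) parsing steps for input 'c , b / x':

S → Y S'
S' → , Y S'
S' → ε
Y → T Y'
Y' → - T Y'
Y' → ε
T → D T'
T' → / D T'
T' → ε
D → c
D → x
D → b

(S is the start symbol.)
LL(1) parsing maintains a stack (initially the start symbol over $) and the input. At each step: if the stack top is a terminal, match it against the current input token; if it is a non-terminal N, replace it with the RHS of M[N, lookahead] (the unique production whose predict set contains the lookahead).

Stack is shown with the top on the left.

Stack           Input        Action
-----------------------------------
S $             c , b / x $  output S → Y S'
Y S' $          c , b / x $  output Y → T Y'
T Y' S' $       c , b / x $  output T → D T'
D T' Y' S' $    c , b / x $  output D → c
c T' Y' S' $    c , b / x $  match 'c'
T' Y' S' $      , b / x $    output T' → ε
Y' S' $         , b / x $    output Y' → ε
S' $            , b / x $    output S' → , Y S'
, Y S' $        , b / x $    match ','
Y S' $          b / x $      output Y → T Y'
T Y' S' $       b / x $      output T → D T'
D T' Y' S' $    b / x $      output D → b
b T' Y' S' $    b / x $      match 'b'
T' Y' S' $      / x $        output T' → / D T'
/ D T' Y' S' $  / x $        match '/'
D T' Y' S' $    x $          output D → x
x T' Y' S' $    x $          match 'x'
T' Y' S' $      $            output T' → ε
Y' S' $         $            output Y' → ε
S' $            $            output S' → ε
$               $            accept

The string is accepted.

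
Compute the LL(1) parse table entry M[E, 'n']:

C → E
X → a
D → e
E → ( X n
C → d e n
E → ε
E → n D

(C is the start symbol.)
To find M[E, 'n'], we find productions for E where 'n' is in the predict set (PREDICT(N → α) = (FIRST(α) \ {ε}) ∪ (FOLLOW(N) if α ⇒* ε)).

Relevant sets:
  FOLLOW(E) = { $ }

E → ( X n: PREDICT = { '(' }
E → ε: PREDICT = { $ }
E → n D: PREDICT = { 'n' }
  'n' is in predict set, so this production goes in M[E, 'n']

M[E, 'n'] = E → n D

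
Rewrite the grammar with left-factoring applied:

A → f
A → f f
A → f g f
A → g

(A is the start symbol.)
A → f A'
A' → ε
A' → f
A' → g f
A → g

Left-factoring transforms A → αβ₁ | αβ₂ into A → αA' and A' → β₁ | β₂
(α is the longest common prefix among the alternatives). Repeat until
no nonterminal has two alternatives with a common prefix.

Round 1: A has alternatives sharing prefix 'f'. Introduce A': A → f A'
  Add: A' → ε
  Add: A' → f
  Add: A' → g f

No remaining common prefixes — done.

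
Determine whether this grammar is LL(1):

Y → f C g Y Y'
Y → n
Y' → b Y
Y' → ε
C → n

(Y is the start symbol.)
A grammar is LL(1) if for each non-terminal N with multiple productions, the predict sets of those productions are pairwise disjoint, where PREDICT(N → α) = (FIRST(α) \ {ε}) ∪ (FOLLOW(N) if α ⇒* ε).

Relevant sets:
  FOLLOW(Y') = { $, 'b' }

For Y:
  PREDICT(Y → f C g Y Y') = { 'f' }
  PREDICT(Y → n) = { 'n' }
For Y':
  PREDICT(Y' → b Y) = { 'b' }
  PREDICT(Y' → ε) = { $, 'b' }
C has a single production, so nothing to check there.

Conflict found: Predict set conflict for Y': { 'b' }
The grammar is NOT LL(1).

Answer: No. Predict set conflict for Y': { 'b' }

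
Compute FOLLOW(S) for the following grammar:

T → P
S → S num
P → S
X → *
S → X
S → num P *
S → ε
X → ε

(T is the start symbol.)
To compute FOLLOW(S), find every occurrence of S on a right-hand side N → α S β: add FIRST(β) \ {ε}, and if β is empty or nullable also add FOLLOW(N). Iterate to a fixed point.

In S → S num: S is followed by num, add FIRST(num) \ {ε} = { 'num' }
In P → S: S is at the end, add FOLLOW(P)

The FOLLOW sets referred to above (computed the same way, to a fixed point):
  FOLLOW(P) = { $, '*' }

Taking the union: FOLLOW(S) = { $, '*', 'num' }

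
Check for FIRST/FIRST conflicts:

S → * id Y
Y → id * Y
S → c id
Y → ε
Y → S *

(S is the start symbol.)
A FIRST/FIRST conflict occurs when two productions N → α and N → β for the same non-terminal have FIRST(α) ∩ FIRST(β) ≠ ∅ (with ε ∈ FIRST of a nullable right-hand side, so two nullable alternatives also conflict).

FIRST sets of the non-terminals at (or reachable through a nullable prefix from) the front of some alternative:
  FIRST(S) = { '*', 'c' }

Productions for S:
  S → * id Y: FIRST = { '*' }
  S → c id: FIRST = { 'c' }
Productions for Y:
  Y → id * Y: FIRST = { 'id' }
  Y → ε: FIRST = { ε }
  Y → S *: FIRST = { '*', 'c' }

All alternatives of each non-terminal have pairwise disjoint FIRST sets.

Answer: No FIRST/FIRST conflicts.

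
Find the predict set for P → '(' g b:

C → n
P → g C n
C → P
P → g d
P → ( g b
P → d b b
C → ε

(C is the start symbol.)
{ '(' }

PREDICT(P → '(' g b) = (FIRST(RHS) \ {ε}) ∪ (FOLLOW(P) if ε ∈ FIRST(RHS), i.e. RHS ⇒* ε)
FIRST('(' g b) = { '(' }
ε ∉ FIRST('(' g b), so FOLLOW(P) is not added.
PREDICT(P → '(' g b) = { '(' }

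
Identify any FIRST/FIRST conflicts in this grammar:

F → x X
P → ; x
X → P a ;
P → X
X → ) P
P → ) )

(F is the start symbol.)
FIRST sets of the non-terminals at (or reachable through a nullable prefix from) the front of some alternative:
  FIRST(X) = { ')', ';' }
  FIRST(P) = { ')', ';' }

Productions for P:
  P → ; x: FIRST = { ';' }
  P → X: FIRST = { ')', ';' }
  P → ) ): FIRST = { ')' }
Productions for X:
  X → P a ;: FIRST = { ')', ';' }
  X → ) P: FIRST = { ')' }
F has only one production, so no FIRST/FIRST conflict is possible there.

Conflict for P: P → ; x and P → X
  Overlap: { ';' }
Conflict for P: P → X and P → ) )
  Overlap: { ')' }
Conflict for X: X → P a ; and X → ) P
  Overlap: { ')' }

Answer: Yes. P → ';' x / P → X on { ';' }; P → X / P → ')' ')' on { ')' }; X → P a ';' / X → ')' P on { ')' }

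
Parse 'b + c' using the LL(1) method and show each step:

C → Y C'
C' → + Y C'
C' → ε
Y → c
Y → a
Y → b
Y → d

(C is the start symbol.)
Stack is shown with the top on the left.

Stack     Input    Action
-------------------------
C $       b + c $  output C → Y C'
Y C' $    b + c $  output Y → b
b C' $    b + c $  match 'b'
C' $      + c $    output C' → + Y C'
+ Y C' $  + c $    match '+'
Y C' $    c $      output Y → c
c C' $    c $      match 'c'
C' $      $        output C' → ε
$         $        accept

The string is accepted.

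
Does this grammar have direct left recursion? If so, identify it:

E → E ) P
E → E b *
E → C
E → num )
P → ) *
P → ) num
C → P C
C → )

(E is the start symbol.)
Direct left recursion occurs when N → N α for some non-terminal N (the right-hand side begins with the left-hand side itself).

E → E ) P: LEFT RECURSIVE (starts with E)
E → E b *: LEFT RECURSIVE (starts with E)
E → C: starts with C
E → num ): starts with num
P → ) *: starts with ')'
P → ) num: starts with ')'
C → P C: starts with P
C → ): starts with ')'

The grammar has direct left recursion on: E.

Answer: Yes, E is left-recursive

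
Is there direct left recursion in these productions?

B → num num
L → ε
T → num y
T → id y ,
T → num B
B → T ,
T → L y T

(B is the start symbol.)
No direct left recursion

Direct left recursion occurs when N → N α for some non-terminal N (the right-hand side begins with the left-hand side itself).

B → num num: starts with num
L → ε: starts with ε
T → num y: starts with num
T → id y ,: starts with id
T → num B: starts with num
B → T ,: starts with T
T → L y T: starts with L

No direct left recursion found.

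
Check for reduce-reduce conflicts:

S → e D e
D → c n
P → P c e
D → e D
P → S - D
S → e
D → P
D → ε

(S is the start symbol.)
Augment with S' → S and build the canonical LR(0) collection (I0 = CLOSURE({[S' → . S]}), then GOTO on every symbol after a dot until no new states appear). It has 15 states:
  I0: { [S → . e D e], [S → . e], [S' → . S] }  — shift
  I1: { [S' → S .] }  — accept
  I2: { [D → . P], [D → . c n], [D → . e D], [D → .], [P → . P c e], [P → . S - D], [S → . e D e], [S → . e], [S → e . D e], [S → e .] }  — shift, 2 reduces
  I3: { [S → e D . e] }  — shift
  I4: { [D → P .], [P → P . c e] }  — shift, reduce
  I5: { [P → S . - D] }  — shift
  I6: { [D → c . n] }  — shift
  I7: { [D → . P], [D → . c n], [D → . e D], [D → .], [D → e . D], [P → . P c e], [P → . S - D], [S → . e D e], [S → . e], [S → e . D e], [S → e .] }  — shift, 2 reduces
  I8: { [D → e D .], [S → e D . e] }  — shift, reduce
  I9: { [S → e D e .] }  — reduce
  I10: { [D → c n .] }  — reduce
  I11: { [D → . P], [D → . c n], [D → . e D], [D → .], [P → . P c e], [P → . S - D], [P → S - . D], [S → . e D e], [S → . e] }  — shift, reduce
  I12: { [P → S - D .] }  — reduce
  I13: { [P → P c . e] }  — shift
  I14: { [P → P c e .] }  — reduce

I2 contains complete items [D → .], [S → e .] — reduce-reduce conflict.
I7 contains complete items [D → .], [S → e .] — reduce-reduce conflict.

Answer: Yes — I2: [D → .] vs [S → e .]; I7: [D → .] vs [S → e .]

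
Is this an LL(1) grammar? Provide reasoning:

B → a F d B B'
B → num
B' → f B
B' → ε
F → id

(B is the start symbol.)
A grammar is LL(1) if for each non-terminal N with multiple productions, the predict sets of those productions are pairwise disjoint, where PREDICT(N → α) = (FIRST(α) \ {ε}) ∪ (FOLLOW(N) if α ⇒* ε).

Relevant sets:
  FOLLOW(B') = { $, 'f' }

For B:
  PREDICT(B → a F d B B') = { 'a' }
  PREDICT(B → num) = { 'num' }
For B':
  PREDICT(B' → f B) = { 'f' }
  PREDICT(B' → ε) = { $, 'f' }
F has a single production, so nothing to check there.

Conflict found: Predict set conflict for B': { 'f' }
The grammar is NOT LL(1).

Answer: No. Predict set conflict for B': { 'f' }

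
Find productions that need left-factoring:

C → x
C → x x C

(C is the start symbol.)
Yes, C has productions with common prefix 'x'

Left-factoring is needed when two productions for the same non-terminal
share a common prefix on the right-hand side.

Productions for C:
  C → x
  C → x x C

Found common prefix 'x' in productions for C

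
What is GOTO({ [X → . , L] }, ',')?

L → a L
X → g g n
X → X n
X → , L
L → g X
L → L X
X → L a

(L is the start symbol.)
{ [L → . L X], [L → . a L], [L → . g X], [X → , . L] }

GOTO(I, ',') = CLOSURE({ [A → αX.β] : [A → α.Xβ] ∈ I, X = ',' })

Items with dot before ',', with the dot advanced:
  [X → . , L] → [X → , . L]
Closure of the advanced items:
  [X → , . L] has the dot before L: add [L → . a L], [L → . g X], [L → . L X]

GOTO = { [L → . L X], [L → . a L], [L → . g X], [X → , . L] }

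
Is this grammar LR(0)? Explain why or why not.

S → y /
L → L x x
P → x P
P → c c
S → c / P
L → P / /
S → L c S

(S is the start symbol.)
A grammar is LR(0) if no state in the canonical LR(0) collection has:
  - both a shift item (dot before a terminal) and a complete item (shift-reduce conflict), or
  - two or more complete items (reduce-reduce conflict; the accept item [S' → S .] counts as a complete item here).

Augment with S' → S and build the canonical LR(0) collection (I0 = CLOSURE({[S' → . S]}), then GOTO on every symbol after a dot until no new states appear). It has 19 states:
  I0: { [L → . L x x], [L → . P / /], [P → . c c], [P → . x P], [S → . L c S], [S → . c / P], [S → . y /], [S' → . S] }  — shift
  I1: { [L → L . x x], [S → L . c S] }  — shift
  I2: { [L → P . / /] }  — shift
  I3: { [S' → S .] }  — accept
  I4: { [P → c . c], [S → c . / P] }  — shift
  I5: { [P → . c c], [P → . x P], [P → x . P] }  — shift
  I6: { [S → y . /] }  — shift
  I7: { [S → y / .] }  — reduce
  I8: { [P → x P .] }  — reduce
  I9: { [P → c . c] }  — shift
  I10: { [P → c c .] }  — reduce
  I11: { [P → . c c], [P → . x P], [S → c / . P] }  — shift
  I12: { [S → c / P .] }  — reduce
  I13: { [L → P / . /] }  — shift
  I14: { [L → P / / .] }  — reduce
  I15: { [L → . L x x], [L → . P / /], [P → . c c], [P → . x P], [S → . L c S], [S → . c / P], [S → . y /], [S → L c . S] }  — shift
  I16: { [L → L x . x] }  — shift
  I17: { [L → L x x .] }  — reduce
  I18: { [S → L c S .] }  — reduce

Every state is either a pure shift/goto state or contains exactly one complete item and nothing to shift — no conflicts. The grammar is LR(0).

Answer: Yes, the grammar is LR(0)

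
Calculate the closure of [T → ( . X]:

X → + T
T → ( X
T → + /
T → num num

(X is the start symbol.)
To compute CLOSURE, for each item [A → α.Bβ] where B is a non-terminal, add [B → .γ] for all productions B → γ; repeat for the newly added items until nothing changes.

Start with: [T → ( . X]
  [T → ( . X] has the dot before X: add [X → . + T]
No further items can be added.

CLOSURE = { [T → ( . X], [X → . + T] }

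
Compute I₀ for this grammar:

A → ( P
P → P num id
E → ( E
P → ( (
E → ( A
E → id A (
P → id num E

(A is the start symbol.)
{ [A → . ( P], [A' → . A] }

First, augment the grammar with A' → A
I₀ = CLOSURE({ [A' → . A] }):
  [A' → . A] has the dot before A: add [A → . ( P]
No further items can be added.

I₀ = { [A → . ( P], [A' → . A] }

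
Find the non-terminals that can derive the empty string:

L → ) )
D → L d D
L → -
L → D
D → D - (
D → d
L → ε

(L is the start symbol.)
{ 'L' }

A non-terminal is nullable if it can derive ε (the empty string): either it has an ε-production, or it has a production whose right-hand side consists entirely of nullable non-terminals.

ε-productions: L → ε
So L is immediately nullable.
No further non-terminal can be added: every production for the remaining non-terminals contains a terminal or a non-nullable non-terminal.
Nullable = { 'L' }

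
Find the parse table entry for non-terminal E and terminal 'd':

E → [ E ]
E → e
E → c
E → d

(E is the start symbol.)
E → d

To find M[E, 'd'], we find productions for E where 'd' is in the predict set (PREDICT(N → α) = (FIRST(α) \ {ε}) ∪ (FOLLOW(N) if α ⇒* ε)).

E → [ E ]: PREDICT = { '[' }
E → e: PREDICT = { 'e' }
E → c: PREDICT = { 'c' }
E → d: PREDICT = { 'd' }
  'd' is in predict set, so this production goes in M[E, 'd']

M[E, 'd'] = E → d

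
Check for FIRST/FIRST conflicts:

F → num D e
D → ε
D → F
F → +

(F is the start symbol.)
No FIRST/FIRST conflicts.

FIRST sets of the non-terminals at (or reachable through a nullable prefix from) the front of some alternative:
  FIRST(F) = { '+', 'num' }

Productions for F:
  F → num D e: FIRST = { 'num' }
  F → +: FIRST = { '+' }
Productions for D:
  D → ε: FIRST = { ε }
  D → F: FIRST = { '+', 'num' }

All alternatives of each non-terminal have pairwise disjoint FIRST sets.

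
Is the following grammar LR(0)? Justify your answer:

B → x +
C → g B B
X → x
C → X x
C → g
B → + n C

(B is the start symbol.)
No. Shift-reduce conflict between [C → g .] and [B → . + n C]

Augment with B' → B and build the canonical LR(0) collection (I0 = CLOSURE({[B' → . B]}), then GOTO on every symbol after a dot until no new states appear). It has 13 states:
  I0: { [B → . + n C], [B → . x +], [B' → . B] }  — shift
  I1: { [B → + . n C] }  — shift
  I2: { [B' → B .] }  — accept
  I3: { [B → x . +] }  — shift
  I4: { [B → x + .] }  — reduce
  I5: { [B → + n . C], [C → . X x], [C → . g B B], [C → . g], [X → . x] }  — shift
  I6: { [B → + n C .] }  — reduce
  I7: { [C → X . x] }  — shift
  I8: { [B → . + n C], [B → . x +], [C → g . B B], [C → g .] }  — shift, reduce
  I9: { [X → x .] }  — reduce
  I10: { [B → . + n C], [B → . x +], [C → g B . B] }  — shift
  I11: { [C → g B B .] }  — reduce
  I12: { [C → X x .] }  — reduce

Conflict in state I8:
  Shift-reduce conflict between [C → g .] and [B → . + n C]
So the grammar is NOT LR(0).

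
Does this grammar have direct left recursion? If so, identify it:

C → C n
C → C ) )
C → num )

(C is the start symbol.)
Yes, C is left-recursive

Direct left recursion occurs when N → N α for some non-terminal N (the right-hand side begins with the left-hand side itself).

C → C n: LEFT RECURSIVE (starts with C)
C → C ) ): LEFT RECURSIVE (starts with C)
C → num ): starts with num

The grammar has direct left recursion on: C.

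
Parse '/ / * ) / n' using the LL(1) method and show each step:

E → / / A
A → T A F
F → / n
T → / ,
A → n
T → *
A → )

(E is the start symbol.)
LL(1) parsing maintains a stack (initially the start symbol over $) and the input. At each step: if the stack top is a terminal, match it against the current input token; if it is a non-terminal N, replace it with the RHS of M[N, lookahead] (the unique production whose predict set contains the lookahead).

Stack is shown with the top on the left.

Stack    Input          Action
------------------------------
E $      / / * ) / n $  output E → / / A
/ / A $  / / * ) / n $  match '/'
/ A $    / * ) / n $    match '/'
A $      * ) / n $      output A → T A F
T A F $  * ) / n $      output T → *
* A F $  * ) / n $      match '*'
A F $    ) / n $        output A → )
) F $    ) / n $        match ')'
F $      / n $          output F → / n
/ n $    / n $          match '/'
n $      n $            match 'n'
$        $              accept

The string is accepted.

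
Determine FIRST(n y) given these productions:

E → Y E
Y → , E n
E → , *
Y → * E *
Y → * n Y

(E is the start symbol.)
To compute FIRST(n y), process the symbols left to right:
Symbol n is a terminal. Add 'n' and stop.
FIRST(n y) = { 'n' }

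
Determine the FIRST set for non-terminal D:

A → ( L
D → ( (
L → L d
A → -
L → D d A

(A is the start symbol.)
{ '(' }

From D → ( (:
  - '(' is a terminal: add '(' and stop

Collecting: FIRST(D) = { '(' }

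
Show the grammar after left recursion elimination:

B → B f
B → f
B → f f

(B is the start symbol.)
B is directly left-recursive. The standard transformation for
  A → A α₁ | ... | A α_m | β₁ | ... | β_n
is
  A  → β₁ A' | ... | β_n A'
  A' → α₁ A' | ... | α_m A' | ε

B → f becomes B → f B'
B → f f becomes B → f f B'
B → B f becomes B' → f B'
Add B' → ε

Resulting grammar:
B → f B'
B → f f B'
B' → f B'
B' → ε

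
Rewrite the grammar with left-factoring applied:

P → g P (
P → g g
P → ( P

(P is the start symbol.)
Left-factoring transforms A → αβ₁ | αβ₂ into A → αA' and A' → β₁ | β₂
(α is the longest common prefix among the alternatives). Repeat until
no nonterminal has two alternatives with a common prefix.

Round 1: P has alternatives sharing prefix 'g'. Introduce P': P → g P'
  Add: P' → P (
  Add: P' → g

No remaining common prefixes — done.

Resulting grammar:
P → g P'
P' → P (
P' → g
P → ( P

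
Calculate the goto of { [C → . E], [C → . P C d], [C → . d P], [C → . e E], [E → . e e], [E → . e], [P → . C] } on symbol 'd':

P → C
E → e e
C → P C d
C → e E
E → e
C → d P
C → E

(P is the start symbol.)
{ [C → . E], [C → . P C d], [C → . d P], [C → . e E], [C → d . P], [E → . e e], [E → . e], [P → . C] }

GOTO(I, 'd') = CLOSURE({ [A → αX.β] : [A → α.Xβ] ∈ I, X = 'd' })

Items with dot before 'd', with the dot advanced:
  [C → . d P] → [C → d . P]
Closure of the advanced items:
  [C → d . P] has the dot before P: add [P → . C]
  [P → . C] has the dot before C: add [C → . P C d], [C → . e E], [C → . d P], [C → . E]
  [C → . E] has the dot before E: add [E → . e e], [E → . e]

GOTO = { [C → . E], [C → . P C d], [C → . d P], [C → . e E], [C → d . P], [E → . e e], [E → . e], [P → . C] }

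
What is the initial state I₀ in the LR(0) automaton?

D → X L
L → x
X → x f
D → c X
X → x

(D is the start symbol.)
{ [D → . X L], [D → . c X], [D' → . D], [X → . x f], [X → . x] }

First, augment the grammar with D' → D
I₀ = CLOSURE({ [D' → . D] }):
  [D' → . D] has the dot before D: add [D → . X L], [D → . c X]
  [D → . X L] has the dot before X: add [X → . x f], [X → . x]
No further items can be added.

I₀ = { [D → . X L], [D → . c X], [D' → . D], [X → . x f], [X → . x] }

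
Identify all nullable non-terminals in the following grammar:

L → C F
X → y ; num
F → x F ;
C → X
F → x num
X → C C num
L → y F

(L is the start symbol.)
There are no ε-productions, so no non-terminal can derive ε.
No non-terminals are nullable.

Answer: None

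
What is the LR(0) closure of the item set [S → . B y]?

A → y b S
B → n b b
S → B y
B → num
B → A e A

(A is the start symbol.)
To compute CLOSURE, for each item [A → α.Bβ] where B is a non-terminal, add [B → .γ] for all productions B → γ; repeat for the newly added items until nothing changes.

Start with: [S → . B y]
  [S → . B y] has the dot before B: add [B → . n b b], [B → . num], [B → . A e A]
  [B → . A e A] has the dot before A: add [A → . y b S]
No further items can be added.

CLOSURE = { [A → . y b S], [B → . A e A], [B → . n b b], [B → . num], [S → . B y] }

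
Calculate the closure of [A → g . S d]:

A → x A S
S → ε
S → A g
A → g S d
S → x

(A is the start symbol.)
{ [A → . g S d], [A → . x A S], [A → g . S d], [S → . A g], [S → . x], [S → .] }

To compute CLOSURE, for each item [A → α.Bβ] where B is a non-terminal, add [B → .γ] for all productions B → γ; repeat for the newly added items until nothing changes.

Start with: [A → g . S d]
  [A → g . S d] has the dot before S: add [S → .], [S → . A g], [S → . x]
  [S → . A g] has the dot before A: add [A → . x A S], [A → . g S d]
No further items can be added.

CLOSURE = { [A → . g S d], [A → . x A S], [A → g . S d], [S → . A g], [S → . x], [S → .] }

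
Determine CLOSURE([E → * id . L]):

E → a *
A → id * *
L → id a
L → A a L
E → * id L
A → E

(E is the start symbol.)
{ [A → . E], [A → . id * *], [E → * id . L], [E → . * id L], [E → . a *], [L → . A a L], [L → . id a] }

Start with: [E → * id . L]
  [E → * id . L] has the dot before L: add [L → . id a], [L → . A a L]
  [L → . A a L] has the dot before A: add [A → . id * *], [A → . E]
  [A → . E] has the dot before E: add [E → . a *], [E → . * id L]
No further items can be added.

CLOSURE = { [A → . E], [A → . id * *], [E → * id . L], [E → . * id L], [E → . a *], [L → . A a L], [L → . id a] }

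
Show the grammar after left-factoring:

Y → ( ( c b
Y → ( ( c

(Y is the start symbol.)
Left-factoring transforms A → αβ₁ | αβ₂ into A → αA' and A' → β₁ | β₂
(α is the longest common prefix among the alternatives). Repeat until
no nonterminal has two alternatives with a common prefix.

Round 1: Y has alternatives sharing prefix '( ( c'. Introduce Y': Y → ( ( c Y'
  Add: Y' → b
  Add: Y' → ε

No remaining common prefixes — done.

Resulting grammar:
Y → ( ( c Y'
Y' → b
Y' → ε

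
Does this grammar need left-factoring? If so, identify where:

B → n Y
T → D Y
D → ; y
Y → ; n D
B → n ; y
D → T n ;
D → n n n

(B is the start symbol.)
Yes, B has productions with common prefix 'n'

Left-factoring is needed when two productions for the same non-terminal
share a common prefix on the right-hand side.

Productions for B:
  B → n Y
  B → n ; y
Productions for D:
  D → ; y
  D → T n ;
  D → n n n

Found common prefix 'n' in productions for B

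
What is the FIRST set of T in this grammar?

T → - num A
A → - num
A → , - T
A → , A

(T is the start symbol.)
To compute FIRST(T), examine every production with T on the left-hand side, reading each right-hand side left to right until a non-nullable symbol is reached.

From T → - num A:
  - '-' is a terminal: add '-' and stop

Collecting: FIRST(T) = { '-' }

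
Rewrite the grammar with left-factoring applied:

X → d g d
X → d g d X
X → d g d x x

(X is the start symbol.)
Left-factoring transforms A → αβ₁ | αβ₂ into A → αA' and A' → β₁ | β₂
(α is the longest common prefix among the alternatives). Repeat until
no nonterminal has two alternatives with a common prefix.

Round 1: X has alternatives sharing prefix 'd g d'. Introduce X': X → d g d X'
  Add: X' → ε
  Add: X' → X
  Add: X' → x x

No remaining common prefixes — done.

Resulting grammar:
X → d g d X'
X' → ε
X' → X
X' → x x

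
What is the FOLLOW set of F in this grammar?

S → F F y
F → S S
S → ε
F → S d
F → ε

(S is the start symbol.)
{ 'd', 'y' }

To compute FOLLOW(F), find every occurrence of F on a right-hand side N → α F β: add FIRST(β) \ {ε}, and if β is empty or nullable also add FOLLOW(N). Iterate to a fixed point.

In S → F F y: F is followed by F y, add FIRST(F y) \ {ε} = { 'd', 'y' }
In S → F F y: F is followed by y, add FIRST(y) \ {ε} = { 'y' }

Taking the union: FOLLOW(F) = { 'd', 'y' }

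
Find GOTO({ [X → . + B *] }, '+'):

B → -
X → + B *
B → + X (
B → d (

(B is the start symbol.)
GOTO(I, '+') = CLOSURE({ [A → αX.β] : [A → α.Xβ] ∈ I, X = '+' })

Items with dot before '+', with the dot advanced:
  [X → . + B *] → [X → + . B *]
Closure of the advanced items:
  [X → + . B *] has the dot before B: add [B → . -], [B → . + X (], [B → . d (]

GOTO = { [B → . + X (], [B → . -], [B → . d (], [X → + . B *] }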